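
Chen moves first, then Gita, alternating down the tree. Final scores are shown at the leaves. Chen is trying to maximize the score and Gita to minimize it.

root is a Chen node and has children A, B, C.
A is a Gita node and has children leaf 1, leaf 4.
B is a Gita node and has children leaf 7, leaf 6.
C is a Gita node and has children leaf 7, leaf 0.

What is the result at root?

A (Gita): min(1, 4) = 1
B (Gita): min(7, 6) = 6
C (Gita): min(7, 0) = 0
root (Chen): max(1, 6, 0) = 6

6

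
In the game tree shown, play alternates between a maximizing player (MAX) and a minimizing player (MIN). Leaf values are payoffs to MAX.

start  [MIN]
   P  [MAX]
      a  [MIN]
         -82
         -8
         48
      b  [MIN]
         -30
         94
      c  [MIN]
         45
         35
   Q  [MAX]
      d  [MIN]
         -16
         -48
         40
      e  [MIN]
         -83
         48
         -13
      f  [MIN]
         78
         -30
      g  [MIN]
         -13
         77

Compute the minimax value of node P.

a (MIN): min(-82, -8, 48) = -82
b (MIN): min(-30, 94) = -30
c (MIN): min(45, 35) = 35
P (MAX): max(-82, -30, 35) = 35

35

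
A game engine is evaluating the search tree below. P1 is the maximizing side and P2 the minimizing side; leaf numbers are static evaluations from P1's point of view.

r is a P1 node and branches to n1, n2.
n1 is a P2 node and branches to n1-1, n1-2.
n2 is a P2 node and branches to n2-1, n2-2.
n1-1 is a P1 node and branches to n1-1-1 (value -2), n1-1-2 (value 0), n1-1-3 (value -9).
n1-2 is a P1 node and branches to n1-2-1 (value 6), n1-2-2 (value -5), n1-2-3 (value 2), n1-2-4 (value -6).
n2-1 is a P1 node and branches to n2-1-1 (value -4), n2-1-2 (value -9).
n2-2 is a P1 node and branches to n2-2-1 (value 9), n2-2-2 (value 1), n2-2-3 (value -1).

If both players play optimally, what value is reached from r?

0

n1-1 (P1): max(-2, 0, -9) = 0
n1-2 (P1): max(6, -5, 2, -6) = 6
n1 (P2): min(0, 6) = 0
n2-1 (P1): max(-4, -9) = -4
n2-2 (P1): max(9, 1, -1) = 9
n2 (P2): min(-4, 9) = -4
r (P1): max(0, -4) = 0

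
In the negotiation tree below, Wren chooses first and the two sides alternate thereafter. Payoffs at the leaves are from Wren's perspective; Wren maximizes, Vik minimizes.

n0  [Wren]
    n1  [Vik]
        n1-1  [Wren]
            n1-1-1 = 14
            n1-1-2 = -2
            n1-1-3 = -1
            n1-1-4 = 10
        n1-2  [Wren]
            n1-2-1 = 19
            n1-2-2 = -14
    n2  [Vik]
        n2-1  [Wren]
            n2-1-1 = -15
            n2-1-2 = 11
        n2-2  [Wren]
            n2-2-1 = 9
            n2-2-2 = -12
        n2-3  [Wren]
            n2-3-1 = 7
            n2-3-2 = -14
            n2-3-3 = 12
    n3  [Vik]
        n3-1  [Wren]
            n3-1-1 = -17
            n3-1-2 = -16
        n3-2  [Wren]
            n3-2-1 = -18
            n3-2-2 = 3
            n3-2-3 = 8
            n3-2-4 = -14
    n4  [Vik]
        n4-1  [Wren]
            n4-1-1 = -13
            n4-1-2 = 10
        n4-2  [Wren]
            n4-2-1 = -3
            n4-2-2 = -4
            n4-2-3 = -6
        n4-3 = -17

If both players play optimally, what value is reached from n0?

14

n1-1 (Wren): max(14, -2, -1, 10) = 14
n1-2 (Wren): max(19, -14) = 19
n1 (Vik): min(14, 19) = 14
n2-1 (Wren): max(-15, 11) = 11
n2-2 (Wren): max(9, -12) = 9
n2-3 (Wren): max(7, -14, 12) = 12
n2 (Vik): min(11, 9, 12) = 9
n3-1 (Wren): max(-17, -16) = -16
n3-2 (Wren): max(-18, 3, 8, -14) = 8
n3 (Vik): min(-16, 8) = -16
n4-1 (Wren): max(-13, 10) = 10
n4-2 (Wren): max(-3, -4, -6) = -3
n4 (Vik): min(10, -3, -17) = -17
n0 (Wren): max(14, 9, -16, -17) = 14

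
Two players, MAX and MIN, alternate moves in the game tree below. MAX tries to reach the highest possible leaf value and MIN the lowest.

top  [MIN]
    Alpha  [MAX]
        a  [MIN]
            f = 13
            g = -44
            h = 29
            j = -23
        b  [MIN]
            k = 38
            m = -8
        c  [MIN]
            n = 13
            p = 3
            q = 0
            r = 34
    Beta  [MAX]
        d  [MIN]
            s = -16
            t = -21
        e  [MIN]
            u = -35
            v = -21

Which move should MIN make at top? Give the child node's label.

Beta

a (MIN): min(13, -44, 29, -23) = -44
b (MIN): min(38, -8) = -8
c (MIN): min(13, 3, 0, 34) = 0
Alpha (MAX): max(-44, -8, 0) = 0
d (MIN): min(-16, -21) = -21
e (MIN): min(-35, -21) = -35
Beta (MAX): max(-21, -35) = -21
top (MIN): min(0, -21) = -21
MIN at top wants the lowest of {Alpha=0, Beta=-21}, so chooses Beta.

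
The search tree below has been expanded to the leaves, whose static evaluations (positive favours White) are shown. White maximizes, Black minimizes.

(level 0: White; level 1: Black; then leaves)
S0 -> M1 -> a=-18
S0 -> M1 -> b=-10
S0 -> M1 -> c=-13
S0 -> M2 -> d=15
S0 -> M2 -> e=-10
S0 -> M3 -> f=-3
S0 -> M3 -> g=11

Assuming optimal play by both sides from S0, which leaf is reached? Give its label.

f

M1 (Black): min(-18, -10, -13) = -18
M2 (Black): min(15, -10) = -10
M3 (Black): min(-3, 11) = -3
S0 (White): max(-18, -10, -3) = -3
At S0, White picks M3 (highest: -3).
At M3, Black picks f (lowest: -3).
Terminal value -3.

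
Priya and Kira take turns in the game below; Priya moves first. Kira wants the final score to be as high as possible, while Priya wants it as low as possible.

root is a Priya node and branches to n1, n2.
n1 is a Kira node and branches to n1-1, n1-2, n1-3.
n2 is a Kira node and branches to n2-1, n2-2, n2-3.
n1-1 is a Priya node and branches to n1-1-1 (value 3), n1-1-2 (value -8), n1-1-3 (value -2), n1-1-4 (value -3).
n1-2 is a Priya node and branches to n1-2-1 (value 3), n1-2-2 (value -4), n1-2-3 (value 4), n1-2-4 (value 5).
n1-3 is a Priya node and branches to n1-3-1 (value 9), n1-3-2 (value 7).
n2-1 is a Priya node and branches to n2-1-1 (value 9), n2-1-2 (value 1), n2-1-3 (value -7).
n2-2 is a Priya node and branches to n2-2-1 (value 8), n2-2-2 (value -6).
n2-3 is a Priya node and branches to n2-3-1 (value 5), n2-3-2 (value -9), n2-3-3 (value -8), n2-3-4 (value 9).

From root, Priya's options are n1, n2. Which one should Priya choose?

n2

n1-1 (Priya): min(3, -8, -2, -3) = -8
n1-2 (Priya): min(3, -4, 4, 5) = -4
n1-3 (Priya): min(9, 7) = 7
n1 (Kira): max(-8, -4, 7) = 7
n2-1 (Priya): min(9, 1, -7) = -7
n2-2 (Priya): min(8, -6) = -6
n2-3 (Priya): min(5, -9, -8, 9) = -9
n2 (Kira): max(-7, -6, -9) = -6
root (Priya): min(7, -6) = -6
Priya at root wants the lowest of {n1=7, n2=-6}, so chooses n2.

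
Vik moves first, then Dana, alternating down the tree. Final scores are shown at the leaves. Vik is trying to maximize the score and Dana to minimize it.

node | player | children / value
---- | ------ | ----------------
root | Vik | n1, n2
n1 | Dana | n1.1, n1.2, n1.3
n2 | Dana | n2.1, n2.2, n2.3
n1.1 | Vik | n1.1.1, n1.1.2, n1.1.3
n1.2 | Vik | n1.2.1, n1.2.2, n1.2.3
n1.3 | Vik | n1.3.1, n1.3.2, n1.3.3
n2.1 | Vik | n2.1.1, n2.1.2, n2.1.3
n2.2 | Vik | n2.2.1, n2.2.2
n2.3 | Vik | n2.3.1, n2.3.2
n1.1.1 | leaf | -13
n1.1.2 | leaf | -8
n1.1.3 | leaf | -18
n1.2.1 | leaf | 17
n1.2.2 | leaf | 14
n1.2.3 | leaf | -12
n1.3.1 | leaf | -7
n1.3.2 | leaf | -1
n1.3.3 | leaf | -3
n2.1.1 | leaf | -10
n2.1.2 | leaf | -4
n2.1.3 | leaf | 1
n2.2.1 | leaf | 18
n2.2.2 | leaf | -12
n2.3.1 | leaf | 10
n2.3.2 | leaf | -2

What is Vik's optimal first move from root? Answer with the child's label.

n2

n1.1 (Vik): max(-13, -8, -18) = -8
n1.2 (Vik): max(17, 14, -12) = 17
n1.3 (Vik): max(-7, -1, -3) = -1
n1 (Dana): min(-8, 17, -1) = -8
n2.1 (Vik): max(-10, -4, 1) = 1
n2.2 (Vik): max(18, -12) = 18
n2.3 (Vik): max(10, -2) = 10
n2 (Dana): min(1, 18, 10) = 1
root (Vik): max(-8, 1) = 1
Vik at root wants the highest of {n1=-8, n2=1}, so chooses n2.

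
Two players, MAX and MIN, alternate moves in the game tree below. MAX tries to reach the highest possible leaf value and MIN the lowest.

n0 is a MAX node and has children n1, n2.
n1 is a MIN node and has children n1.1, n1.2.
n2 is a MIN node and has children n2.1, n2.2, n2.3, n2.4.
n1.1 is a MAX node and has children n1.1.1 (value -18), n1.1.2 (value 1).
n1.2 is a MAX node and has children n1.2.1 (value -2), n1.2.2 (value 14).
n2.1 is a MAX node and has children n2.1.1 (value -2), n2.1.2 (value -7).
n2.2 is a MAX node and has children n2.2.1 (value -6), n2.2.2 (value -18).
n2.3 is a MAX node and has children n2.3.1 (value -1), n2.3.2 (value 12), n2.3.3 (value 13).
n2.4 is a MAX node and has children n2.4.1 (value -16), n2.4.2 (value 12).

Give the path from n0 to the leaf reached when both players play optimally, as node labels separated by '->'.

n1.1 (MAX): max(-18, 1) = 1
n1.2 (MAX): max(-2, 14) = 14
n1 (MIN): min(1, 14) = 1
n2.1 (MAX): max(-2, -7) = -2
n2.2 (MAX): max(-6, -18) = -6
n2.3 (MAX): max(-1, 12, 13) = 13
n2.4 (MAX): max(-16, 12) = 12
n2 (MIN): min(-2, -6, 13, 12) = -6
n0 (MAX): max(1, -6) = 1
At n0, MAX picks n1 (highest: 1).
At n1, MIN picks n1.1 (lowest: 1).
At n1.1, MAX picks n1.1.2 (highest: 1).
Terminal value 1.

n0 -> n1 -> n1.1 -> n1.1.2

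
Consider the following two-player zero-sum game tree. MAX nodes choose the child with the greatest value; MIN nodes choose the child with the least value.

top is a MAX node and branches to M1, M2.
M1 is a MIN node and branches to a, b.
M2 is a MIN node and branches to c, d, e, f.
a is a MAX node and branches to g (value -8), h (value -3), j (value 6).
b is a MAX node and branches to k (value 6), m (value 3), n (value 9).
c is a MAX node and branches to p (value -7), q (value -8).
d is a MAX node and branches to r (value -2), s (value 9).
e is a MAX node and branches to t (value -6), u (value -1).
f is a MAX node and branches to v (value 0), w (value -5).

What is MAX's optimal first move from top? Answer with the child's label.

M1

a (MAX): max(-8, -3, 6) = 6
b (MAX): max(6, 3, 9) = 9
M1 (MIN): min(6, 9) = 6
c (MAX): max(-7, -8) = -7
d (MAX): max(-2, 9) = 9
e (MAX): max(-6, -1) = -1
f (MAX): max(0, -5) = 0
M2 (MIN): min(-7, 9, -1, 0) = -7
top (MAX): max(6, -7) = 6
MAX at top wants the highest of {M1=6, M2=-7}, so chooses M1.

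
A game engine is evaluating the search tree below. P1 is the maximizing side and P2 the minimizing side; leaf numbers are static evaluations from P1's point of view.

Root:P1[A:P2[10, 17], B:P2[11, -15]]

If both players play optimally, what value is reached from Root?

10

A (P2): min(10, 17) = 10
B (P2): min(11, -15) = -15
Root (P1): max(10, -15) = 10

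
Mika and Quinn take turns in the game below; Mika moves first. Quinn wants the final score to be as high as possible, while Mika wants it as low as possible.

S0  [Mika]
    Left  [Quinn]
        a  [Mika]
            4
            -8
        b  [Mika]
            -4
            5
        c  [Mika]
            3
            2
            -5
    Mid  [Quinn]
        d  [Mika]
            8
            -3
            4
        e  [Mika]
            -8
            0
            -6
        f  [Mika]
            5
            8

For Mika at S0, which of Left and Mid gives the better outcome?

Left

a (Mika): min(4, -8) = -8
b (Mika): min(-4, 5) = -4
c (Mika): min(3, 2, -5) = -5
Left (Quinn): max(-8, -4, -5) = -4
d (Mika): min(8, -3, 4) = -3
e (Mika): min(-8, 0, -6) = -8
f (Mika): min(5, 8) = 5
Mid (Quinn): max(-3, -8, 5) = 5
Mika prefers the lower value; Left=-4, Mid=5. Left is better since -4 < 5.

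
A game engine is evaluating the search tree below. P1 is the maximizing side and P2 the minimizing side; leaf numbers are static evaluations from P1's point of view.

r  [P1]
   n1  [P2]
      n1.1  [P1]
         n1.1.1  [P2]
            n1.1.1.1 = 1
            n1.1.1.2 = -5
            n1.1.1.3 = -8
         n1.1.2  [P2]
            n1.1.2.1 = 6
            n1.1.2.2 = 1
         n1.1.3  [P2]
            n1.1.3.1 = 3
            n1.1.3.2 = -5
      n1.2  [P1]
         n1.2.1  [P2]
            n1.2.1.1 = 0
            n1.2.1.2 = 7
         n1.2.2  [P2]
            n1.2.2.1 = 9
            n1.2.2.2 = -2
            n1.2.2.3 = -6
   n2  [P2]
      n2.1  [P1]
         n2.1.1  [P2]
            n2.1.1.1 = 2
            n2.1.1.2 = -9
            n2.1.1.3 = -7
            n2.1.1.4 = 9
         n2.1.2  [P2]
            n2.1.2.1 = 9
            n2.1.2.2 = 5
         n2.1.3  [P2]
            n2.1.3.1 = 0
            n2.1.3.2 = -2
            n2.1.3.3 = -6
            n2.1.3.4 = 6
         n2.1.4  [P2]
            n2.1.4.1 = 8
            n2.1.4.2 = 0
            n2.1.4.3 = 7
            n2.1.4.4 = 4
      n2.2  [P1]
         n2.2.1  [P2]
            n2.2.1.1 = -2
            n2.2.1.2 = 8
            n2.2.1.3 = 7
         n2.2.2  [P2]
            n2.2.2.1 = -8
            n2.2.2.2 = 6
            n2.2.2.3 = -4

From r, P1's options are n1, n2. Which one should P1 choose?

n1.1.1 (P2): min(1, -5, -8) = -8
n1.1.2 (P2): min(6, 1) = 1
n1.1.3 (P2): min(3, -5) = -5
n1.1 (P1): max(-8, 1, -5) = 1
n1.2.1 (P2): min(0, 7) = 0
n1.2.2 (P2): min(9, -2, -6) = -6
n1.2 (P1): max(0, -6) = 0
n1 (P2): min(1, 0) = 0
n2.1.1 (P2): min(2, -9, -7, 9) = -9
n2.1.2 (P2): min(9, 5) = 5
n2.1.3 (P2): min(0, -2, -6, 6) = -6
n2.1.4 (P2): min(8, 0, 7, 4) = 0
n2.1 (P1): max(-9, 5, -6, 0) = 5
n2.2.1 (P2): min(-2, 8, 7) = -2
n2.2.2 (P2): min(-8, 6, -4) = -8
n2.2 (P1): max(-2, -8) = -2
n2 (P2): min(5, -2) = -2
r (P1): max(0, -2) = 0
P1 at r wants the highest of {n1=0, n2=-2}, so chooses n1.

n1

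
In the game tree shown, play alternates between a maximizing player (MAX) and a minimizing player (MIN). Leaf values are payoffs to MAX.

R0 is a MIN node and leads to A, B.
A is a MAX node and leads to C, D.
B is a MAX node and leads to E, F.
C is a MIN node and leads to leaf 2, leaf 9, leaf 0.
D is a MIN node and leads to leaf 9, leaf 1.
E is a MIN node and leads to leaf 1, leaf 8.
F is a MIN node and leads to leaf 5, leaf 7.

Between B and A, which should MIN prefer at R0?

E (MIN): min(1, 8) = 1
F (MIN): min(5, 7) = 5
B (MAX): max(1, 5) = 5
C (MIN): min(2, 9, 0) = 0
D (MIN): min(9, 1) = 1
A (MAX): max(0, 1) = 1
MIN prefers the lower value; B=5, A=1. A is better since 1 < 5.

A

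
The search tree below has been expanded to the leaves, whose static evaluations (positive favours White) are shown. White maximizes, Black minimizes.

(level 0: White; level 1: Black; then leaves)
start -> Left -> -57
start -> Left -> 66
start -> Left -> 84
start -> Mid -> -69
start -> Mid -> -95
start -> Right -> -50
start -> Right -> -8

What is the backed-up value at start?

Left (Black): min(-57, 66, 84) = -57
Mid (Black): min(-69, -95) = -95
Right (Black): min(-50, -8) = -50
start (White): max(-57, -95, -50) = -50

-50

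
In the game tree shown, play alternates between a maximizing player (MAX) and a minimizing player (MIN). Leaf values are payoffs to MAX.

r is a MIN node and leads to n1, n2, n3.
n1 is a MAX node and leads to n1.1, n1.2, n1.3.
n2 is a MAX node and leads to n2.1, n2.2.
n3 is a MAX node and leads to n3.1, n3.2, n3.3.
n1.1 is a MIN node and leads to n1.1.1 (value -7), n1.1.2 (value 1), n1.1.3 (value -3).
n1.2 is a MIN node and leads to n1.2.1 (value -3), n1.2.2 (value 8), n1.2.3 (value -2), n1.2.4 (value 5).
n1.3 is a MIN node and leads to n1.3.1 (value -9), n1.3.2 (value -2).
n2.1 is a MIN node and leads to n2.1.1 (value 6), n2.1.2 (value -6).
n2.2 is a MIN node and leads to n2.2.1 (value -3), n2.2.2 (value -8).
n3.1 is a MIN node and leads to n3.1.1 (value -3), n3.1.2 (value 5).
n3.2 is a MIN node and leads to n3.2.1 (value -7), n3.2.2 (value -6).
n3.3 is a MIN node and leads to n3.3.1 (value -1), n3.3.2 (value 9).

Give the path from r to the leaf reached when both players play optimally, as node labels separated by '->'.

r -> n2 -> n2.1 -> n2.1.2

n1.1 (MIN): min(-7, 1, -3) = -7
n1.2 (MIN): min(-3, 8, -2, 5) = -3
n1.3 (MIN): min(-9, -2) = -9
n1 (MAX): max(-7, -3, -9) = -3
n2.1 (MIN): min(6, -6) = -6
n2.2 (MIN): min(-3, -8) = -8
n2 (MAX): max(-6, -8) = -6
n3.1 (MIN): min(-3, 5) = -3
n3.2 (MIN): min(-7, -6) = -7
n3.3 (MIN): min(-1, 9) = -1
n3 (MAX): max(-3, -7, -1) = -1
r (MIN): min(-3, -6, -1) = -6
At r, MIN picks n2 (lowest: -6).
At n2, MAX picks n2.1 (highest: -6).
At n2.1, MIN picks n2.1.2 (lowest: -6).
Terminal value -6.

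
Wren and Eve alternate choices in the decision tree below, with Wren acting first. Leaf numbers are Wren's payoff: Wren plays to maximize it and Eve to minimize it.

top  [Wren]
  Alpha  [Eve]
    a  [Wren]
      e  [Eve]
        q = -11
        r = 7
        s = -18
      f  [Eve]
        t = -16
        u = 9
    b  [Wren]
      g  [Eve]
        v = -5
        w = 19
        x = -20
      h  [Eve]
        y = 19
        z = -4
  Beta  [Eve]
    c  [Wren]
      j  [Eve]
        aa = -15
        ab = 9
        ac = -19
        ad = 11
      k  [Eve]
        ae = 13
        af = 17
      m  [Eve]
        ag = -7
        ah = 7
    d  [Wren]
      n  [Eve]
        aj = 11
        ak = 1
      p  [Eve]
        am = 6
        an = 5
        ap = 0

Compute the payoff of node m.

-7

m (Eve): min(-7, 7) = -7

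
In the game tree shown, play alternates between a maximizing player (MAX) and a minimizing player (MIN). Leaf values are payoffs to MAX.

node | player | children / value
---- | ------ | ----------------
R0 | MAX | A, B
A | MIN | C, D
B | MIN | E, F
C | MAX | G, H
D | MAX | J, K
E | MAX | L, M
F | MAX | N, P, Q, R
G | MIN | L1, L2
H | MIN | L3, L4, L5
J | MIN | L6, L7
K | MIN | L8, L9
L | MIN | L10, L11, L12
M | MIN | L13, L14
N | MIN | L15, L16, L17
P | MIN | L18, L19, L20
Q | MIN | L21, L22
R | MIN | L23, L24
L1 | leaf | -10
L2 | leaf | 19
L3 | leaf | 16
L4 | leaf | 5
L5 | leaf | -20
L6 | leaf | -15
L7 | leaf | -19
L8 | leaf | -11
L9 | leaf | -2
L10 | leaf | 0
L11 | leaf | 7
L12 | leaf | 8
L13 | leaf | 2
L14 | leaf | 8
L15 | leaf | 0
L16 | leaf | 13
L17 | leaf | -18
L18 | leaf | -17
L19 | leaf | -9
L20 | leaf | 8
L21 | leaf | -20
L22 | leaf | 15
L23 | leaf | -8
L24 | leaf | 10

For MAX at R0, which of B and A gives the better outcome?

L (MIN): min(0, 7, 8) = 0
M (MIN): min(2, 8) = 2
E (MAX): max(0, 2) = 2
N (MIN): min(0, 13, -18) = -18
P (MIN): min(-17, -9, 8) = -17
Q (MIN): min(-20, 15) = -20
R (MIN): min(-8, 10) = -8
F (MAX): max(-18, -17, -20, -8) = -8
B (MIN): min(2, -8) = -8
G (MIN): min(-10, 19) = -10
H (MIN): min(16, 5, -20) = -20
C (MAX): max(-10, -20) = -10
J (MIN): min(-15, -19) = -19
K (MIN): min(-11, -2) = -11
D (MAX): max(-19, -11) = -11
A (MIN): min(-10, -11) = -11
MAX prefers the higher value; B=-8, A=-11. B is better since -8 > -11.

B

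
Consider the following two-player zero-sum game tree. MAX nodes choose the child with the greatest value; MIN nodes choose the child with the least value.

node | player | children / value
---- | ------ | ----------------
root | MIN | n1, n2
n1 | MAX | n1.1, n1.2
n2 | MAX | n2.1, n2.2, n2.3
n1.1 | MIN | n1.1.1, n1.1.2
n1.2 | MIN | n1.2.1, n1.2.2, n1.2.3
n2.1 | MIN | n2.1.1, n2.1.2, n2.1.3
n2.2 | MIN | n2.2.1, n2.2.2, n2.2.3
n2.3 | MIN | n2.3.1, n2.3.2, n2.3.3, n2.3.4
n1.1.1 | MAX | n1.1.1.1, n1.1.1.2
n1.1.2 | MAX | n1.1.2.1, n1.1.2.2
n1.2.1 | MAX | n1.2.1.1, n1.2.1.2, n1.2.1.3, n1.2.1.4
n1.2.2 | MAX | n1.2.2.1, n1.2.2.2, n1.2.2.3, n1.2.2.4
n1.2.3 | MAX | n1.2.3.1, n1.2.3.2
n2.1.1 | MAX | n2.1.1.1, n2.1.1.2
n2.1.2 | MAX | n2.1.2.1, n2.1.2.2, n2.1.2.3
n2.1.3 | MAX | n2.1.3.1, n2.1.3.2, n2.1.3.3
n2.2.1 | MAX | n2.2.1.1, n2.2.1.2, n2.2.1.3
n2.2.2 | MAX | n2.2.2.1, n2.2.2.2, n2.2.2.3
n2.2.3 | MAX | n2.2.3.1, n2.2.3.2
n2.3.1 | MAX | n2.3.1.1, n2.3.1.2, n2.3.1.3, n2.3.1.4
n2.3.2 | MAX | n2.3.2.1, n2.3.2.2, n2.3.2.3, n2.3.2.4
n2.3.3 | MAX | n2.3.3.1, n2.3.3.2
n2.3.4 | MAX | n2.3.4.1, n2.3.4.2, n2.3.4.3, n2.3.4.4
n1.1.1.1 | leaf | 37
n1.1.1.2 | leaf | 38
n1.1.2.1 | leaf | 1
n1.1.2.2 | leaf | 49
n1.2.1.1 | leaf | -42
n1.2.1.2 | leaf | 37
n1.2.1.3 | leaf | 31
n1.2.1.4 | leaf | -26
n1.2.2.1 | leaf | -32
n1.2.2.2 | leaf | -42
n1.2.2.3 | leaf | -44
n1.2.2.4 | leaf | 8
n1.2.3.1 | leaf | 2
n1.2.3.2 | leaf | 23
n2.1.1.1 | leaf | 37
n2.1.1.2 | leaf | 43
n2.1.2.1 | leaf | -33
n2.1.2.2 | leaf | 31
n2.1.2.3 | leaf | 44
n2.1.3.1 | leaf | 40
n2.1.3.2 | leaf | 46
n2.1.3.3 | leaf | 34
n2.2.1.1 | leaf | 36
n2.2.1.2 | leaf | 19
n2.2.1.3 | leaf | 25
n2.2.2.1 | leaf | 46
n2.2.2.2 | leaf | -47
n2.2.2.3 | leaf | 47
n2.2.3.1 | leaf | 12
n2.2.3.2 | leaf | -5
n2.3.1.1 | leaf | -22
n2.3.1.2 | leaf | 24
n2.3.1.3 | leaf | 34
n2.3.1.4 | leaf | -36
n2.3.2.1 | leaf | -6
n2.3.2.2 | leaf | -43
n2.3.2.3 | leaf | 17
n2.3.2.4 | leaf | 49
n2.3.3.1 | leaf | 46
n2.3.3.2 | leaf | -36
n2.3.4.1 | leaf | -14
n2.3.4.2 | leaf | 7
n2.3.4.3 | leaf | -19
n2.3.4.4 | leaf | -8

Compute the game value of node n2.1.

43

n2.1.1 (MAX): max(37, 43) = 43
n2.1.2 (MAX): max(-33, 31, 44) = 44
n2.1.3 (MAX): max(40, 46, 34) = 46
n2.1 (MIN): min(43, 44, 46) = 43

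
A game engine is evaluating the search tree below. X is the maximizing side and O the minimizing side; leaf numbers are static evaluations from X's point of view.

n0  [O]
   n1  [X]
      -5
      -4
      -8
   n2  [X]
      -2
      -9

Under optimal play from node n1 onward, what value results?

-4

n1 (X): max(-5, -4, -8) = -4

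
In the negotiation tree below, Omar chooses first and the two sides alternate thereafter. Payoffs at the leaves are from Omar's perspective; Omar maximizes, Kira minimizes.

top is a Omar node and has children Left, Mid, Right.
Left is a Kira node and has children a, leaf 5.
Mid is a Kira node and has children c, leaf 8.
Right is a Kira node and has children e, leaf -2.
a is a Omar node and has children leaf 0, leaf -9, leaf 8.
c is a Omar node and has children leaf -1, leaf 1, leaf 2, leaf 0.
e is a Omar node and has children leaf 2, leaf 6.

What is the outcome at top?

5

a (Omar): max(0, -9, 8) = 8
Left (Kira): min(8, 5) = 5
c (Omar): max(-1, 1, 2, 0) = 2
Mid (Kira): min(2, 8) = 2
e (Omar): max(2, 6) = 6
Right (Kira): min(6, -2) = -2
top (Omar): max(5, 2, -2) = 5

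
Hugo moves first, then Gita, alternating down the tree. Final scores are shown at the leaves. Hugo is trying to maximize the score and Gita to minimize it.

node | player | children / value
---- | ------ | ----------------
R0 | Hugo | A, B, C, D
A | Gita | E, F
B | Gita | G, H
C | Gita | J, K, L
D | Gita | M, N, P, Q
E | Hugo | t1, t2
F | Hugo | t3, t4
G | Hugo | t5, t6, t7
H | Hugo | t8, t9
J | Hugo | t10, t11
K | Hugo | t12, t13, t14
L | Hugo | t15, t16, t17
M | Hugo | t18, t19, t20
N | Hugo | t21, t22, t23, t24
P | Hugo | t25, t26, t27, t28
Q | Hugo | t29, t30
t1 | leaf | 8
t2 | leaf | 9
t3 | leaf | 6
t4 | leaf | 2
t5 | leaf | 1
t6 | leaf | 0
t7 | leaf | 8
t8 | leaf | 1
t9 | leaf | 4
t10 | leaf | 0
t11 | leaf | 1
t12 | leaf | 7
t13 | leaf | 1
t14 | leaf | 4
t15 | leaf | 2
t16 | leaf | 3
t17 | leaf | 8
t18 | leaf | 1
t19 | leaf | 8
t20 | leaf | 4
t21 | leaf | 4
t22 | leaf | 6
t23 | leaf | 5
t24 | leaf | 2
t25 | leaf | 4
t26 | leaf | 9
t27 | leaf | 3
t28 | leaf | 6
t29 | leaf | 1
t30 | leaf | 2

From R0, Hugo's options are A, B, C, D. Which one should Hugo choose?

A

E (Hugo): max(8, 9) = 9
F (Hugo): max(6, 2) = 6
A (Gita): min(9, 6) = 6
G (Hugo): max(1, 0, 8) = 8
H (Hugo): max(1, 4) = 4
B (Gita): min(8, 4) = 4
J (Hugo): max(0, 1) = 1
K (Hugo): max(7, 1, 4) = 7
L (Hugo): max(2, 3, 8) = 8
C (Gita): min(1, 7, 8) = 1
M (Hugo): max(1, 8, 4) = 8
N (Hugo): max(4, 6, 5, 2) = 6
P (Hugo): max(4, 9, 3, 6) = 9
Q (Hugo): max(1, 2) = 2
D (Gita): min(8, 6, 9, 2) = 2
R0 (Hugo): max(6, 4, 1, 2) = 6
Hugo at R0 wants the highest of {A=6, B=4, C=1, D=2}, so chooses A.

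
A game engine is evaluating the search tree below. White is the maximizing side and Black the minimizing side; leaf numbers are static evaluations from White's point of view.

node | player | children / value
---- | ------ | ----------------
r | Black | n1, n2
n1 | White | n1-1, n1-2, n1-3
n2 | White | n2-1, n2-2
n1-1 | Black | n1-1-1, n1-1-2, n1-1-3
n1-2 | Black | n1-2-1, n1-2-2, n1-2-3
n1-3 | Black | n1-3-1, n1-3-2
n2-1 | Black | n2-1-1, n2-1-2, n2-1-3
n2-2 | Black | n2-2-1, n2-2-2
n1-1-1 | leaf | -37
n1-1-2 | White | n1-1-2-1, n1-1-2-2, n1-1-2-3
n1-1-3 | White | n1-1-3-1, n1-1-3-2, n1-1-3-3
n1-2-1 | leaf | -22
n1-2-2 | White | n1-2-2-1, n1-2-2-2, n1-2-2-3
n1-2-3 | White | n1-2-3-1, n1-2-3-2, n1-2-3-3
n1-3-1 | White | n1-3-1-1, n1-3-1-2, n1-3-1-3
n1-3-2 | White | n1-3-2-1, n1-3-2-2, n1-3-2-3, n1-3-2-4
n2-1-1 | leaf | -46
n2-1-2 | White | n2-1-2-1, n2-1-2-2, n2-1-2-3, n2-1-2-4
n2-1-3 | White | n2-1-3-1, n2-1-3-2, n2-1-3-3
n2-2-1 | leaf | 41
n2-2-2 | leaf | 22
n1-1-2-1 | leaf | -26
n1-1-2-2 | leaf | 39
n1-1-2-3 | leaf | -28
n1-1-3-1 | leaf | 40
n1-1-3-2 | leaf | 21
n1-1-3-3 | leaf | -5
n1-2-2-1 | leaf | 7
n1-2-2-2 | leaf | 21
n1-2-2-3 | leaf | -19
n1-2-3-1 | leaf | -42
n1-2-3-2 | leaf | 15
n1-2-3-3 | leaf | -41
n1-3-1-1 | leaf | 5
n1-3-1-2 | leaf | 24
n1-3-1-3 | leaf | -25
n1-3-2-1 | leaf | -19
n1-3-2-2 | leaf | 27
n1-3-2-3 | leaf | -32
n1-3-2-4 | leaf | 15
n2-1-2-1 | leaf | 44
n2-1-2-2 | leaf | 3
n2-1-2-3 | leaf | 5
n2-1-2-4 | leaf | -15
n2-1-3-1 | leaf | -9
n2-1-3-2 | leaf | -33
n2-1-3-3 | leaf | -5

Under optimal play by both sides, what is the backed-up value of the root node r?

22

n1-1-2 (White): max(-26, 39, -28) = 39
n1-1-3 (White): max(40, 21, -5) = 40
n1-1 (Black): min(-37, 39, 40) = -37
n1-2-2 (White): max(7, 21, -19) = 21
n1-2-3 (White): max(-42, 15, -41) = 15
n1-2 (Black): min(-22, 21, 15) = -22
n1-3-1 (White): max(5, 24, -25) = 24
n1-3-2 (White): max(-19, 27, -32, 15) = 27
n1-3 (Black): min(24, 27) = 24
n1 (White): max(-37, -22, 24) = 24
n2-1-2 (White): max(44, 3, 5, -15) = 44
n2-1-3 (White): max(-9, -33, -5) = -5
n2-1 (Black): min(-46, 44, -5) = -46
n2-2 (Black): min(41, 22) = 22
n2 (White): max(-46, 22) = 22
r (Black): min(24, 22) = 22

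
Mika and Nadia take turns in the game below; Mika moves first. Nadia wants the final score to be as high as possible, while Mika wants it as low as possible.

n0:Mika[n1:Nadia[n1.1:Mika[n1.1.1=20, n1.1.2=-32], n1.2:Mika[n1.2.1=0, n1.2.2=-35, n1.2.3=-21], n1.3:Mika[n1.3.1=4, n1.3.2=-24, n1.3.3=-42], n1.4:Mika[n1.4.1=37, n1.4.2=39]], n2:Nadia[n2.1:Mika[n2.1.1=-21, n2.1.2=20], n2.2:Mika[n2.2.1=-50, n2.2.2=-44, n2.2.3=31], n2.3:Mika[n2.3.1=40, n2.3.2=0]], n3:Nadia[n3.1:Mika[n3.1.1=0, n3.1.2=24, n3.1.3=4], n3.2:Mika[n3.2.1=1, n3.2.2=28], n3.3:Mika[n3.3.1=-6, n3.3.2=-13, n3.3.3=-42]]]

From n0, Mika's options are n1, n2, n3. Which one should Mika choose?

n2

n1.1 (Mika): min(20, -32) = -32
n1.2 (Mika): min(0, -35, -21) = -35
n1.3 (Mika): min(4, -24, -42) = -42
n1.4 (Mika): min(37, 39) = 37
n1 (Nadia): max(-32, -35, -42, 37) = 37
n2.1 (Mika): min(-21, 20) = -21
n2.2 (Mika): min(-50, -44, 31) = -50
n2.3 (Mika): min(40, 0) = 0
n2 (Nadia): max(-21, -50, 0) = 0
n3.1 (Mika): min(0, 24, 4) = 0
n3.2 (Mika): min(1, 28) = 1
n3.3 (Mika): min(-6, -13, -42) = -42
n3 (Nadia): max(0, 1, -42) = 1
n0 (Mika): min(37, 0, 1) = 0
Mika at n0 wants the lowest of {n1=37, n2=0, n3=1}, so chooses n2.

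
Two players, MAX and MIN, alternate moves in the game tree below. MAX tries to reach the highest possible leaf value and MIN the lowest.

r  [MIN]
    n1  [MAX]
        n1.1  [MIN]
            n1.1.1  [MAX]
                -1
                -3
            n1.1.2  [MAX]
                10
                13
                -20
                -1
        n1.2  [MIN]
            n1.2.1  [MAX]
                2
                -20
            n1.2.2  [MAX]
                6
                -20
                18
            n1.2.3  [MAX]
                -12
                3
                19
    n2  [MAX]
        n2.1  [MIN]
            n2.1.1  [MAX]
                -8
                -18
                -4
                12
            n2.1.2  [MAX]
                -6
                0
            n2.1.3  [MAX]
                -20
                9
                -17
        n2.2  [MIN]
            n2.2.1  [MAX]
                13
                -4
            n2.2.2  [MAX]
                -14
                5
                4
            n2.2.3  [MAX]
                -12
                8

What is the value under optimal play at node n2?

n2.1.1 (MAX): max(-8, -18, -4, 12) = 12
n2.1.2 (MAX): max(-6, 0) = 0
n2.1.3 (MAX): max(-20, 9, -17) = 9
n2.1 (MIN): min(12, 0, 9) = 0
n2.2.1 (MAX): max(13, -4) = 13
n2.2.2 (MAX): max(-14, 5, 4) = 5
n2.2.3 (MAX): max(-12, 8) = 8
n2.2 (MIN): min(13, 5, 8) = 5
n2 (MAX): max(0, 5) = 5

5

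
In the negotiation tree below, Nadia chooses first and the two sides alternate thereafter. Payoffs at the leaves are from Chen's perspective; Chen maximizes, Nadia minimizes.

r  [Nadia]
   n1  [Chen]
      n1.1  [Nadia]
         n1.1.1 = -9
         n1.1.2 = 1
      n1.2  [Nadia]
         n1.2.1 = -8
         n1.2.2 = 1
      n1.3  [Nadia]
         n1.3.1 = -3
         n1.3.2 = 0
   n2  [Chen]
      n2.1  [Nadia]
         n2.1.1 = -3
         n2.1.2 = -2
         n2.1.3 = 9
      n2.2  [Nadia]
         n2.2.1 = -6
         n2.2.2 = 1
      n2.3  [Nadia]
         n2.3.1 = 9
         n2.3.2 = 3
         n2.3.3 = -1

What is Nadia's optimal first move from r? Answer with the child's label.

n1

n1.1 (Nadia): min(-9, 1) = -9
n1.2 (Nadia): min(-8, 1) = -8
n1.3 (Nadia): min(-3, 0) = -3
n1 (Chen): max(-9, -8, -3) = -3
n2.1 (Nadia): min(-3, -2, 9) = -3
n2.2 (Nadia): min(-6, 1) = -6
n2.3 (Nadia): min(9, 3, -1) = -1
n2 (Chen): max(-3, -6, -1) = -1
r (Nadia): min(-3, -1) = -3
Nadia at r wants the lowest of {n1=-3, n2=-1}, so chooses n1.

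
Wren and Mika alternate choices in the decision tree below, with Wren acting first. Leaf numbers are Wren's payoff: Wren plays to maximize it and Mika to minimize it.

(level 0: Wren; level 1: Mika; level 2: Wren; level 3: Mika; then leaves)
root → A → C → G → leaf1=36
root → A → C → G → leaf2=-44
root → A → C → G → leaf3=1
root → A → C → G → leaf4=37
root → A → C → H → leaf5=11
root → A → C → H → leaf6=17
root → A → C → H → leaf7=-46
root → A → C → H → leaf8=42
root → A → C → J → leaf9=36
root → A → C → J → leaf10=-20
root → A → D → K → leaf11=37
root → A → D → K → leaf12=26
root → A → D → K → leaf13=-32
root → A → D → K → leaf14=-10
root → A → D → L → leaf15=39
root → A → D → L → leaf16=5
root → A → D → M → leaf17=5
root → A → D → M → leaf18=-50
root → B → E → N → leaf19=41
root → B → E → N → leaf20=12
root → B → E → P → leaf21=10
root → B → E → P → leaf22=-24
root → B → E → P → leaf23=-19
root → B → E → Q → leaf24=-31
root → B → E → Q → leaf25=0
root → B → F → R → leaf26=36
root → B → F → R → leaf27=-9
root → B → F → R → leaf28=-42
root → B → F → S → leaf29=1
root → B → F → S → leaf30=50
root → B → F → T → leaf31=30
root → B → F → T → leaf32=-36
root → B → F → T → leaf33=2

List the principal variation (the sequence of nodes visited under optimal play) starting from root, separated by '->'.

G (Mika): min(36, -44, 1, 37) = -44
H (Mika): min(11, 17, -46, 42) = -46
J (Mika): min(36, -20) = -20
C (Wren): max(-44, -46, -20) = -20
K (Mika): min(37, 26, -32, -10) = -32
L (Mika): min(39, 5) = 5
M (Mika): min(5, -50) = -50
D (Wren): max(-32, 5, -50) = 5
A (Mika): min(-20, 5) = -20
N (Mika): min(41, 12) = 12
P (Mika): min(10, -24, -19) = -24
Q (Mika): min(-31, 0) = -31
E (Wren): max(12, -24, -31) = 12
R (Mika): min(36, -9, -42) = -42
S (Mika): min(1, 50) = 1
T (Mika): min(30, -36, 2) = -36
F (Wren): max(-42, 1, -36) = 1
B (Mika): min(12, 1) = 1
root (Wren): max(-20, 1) = 1
At root, Wren picks B (highest: 1).
At B, Mika picks F (lowest: 1).
At F, Wren picks S (highest: 1).
At S, Mika picks leaf29 (lowest: 1).
Terminal value 1.

root -> B -> F -> S -> leaf29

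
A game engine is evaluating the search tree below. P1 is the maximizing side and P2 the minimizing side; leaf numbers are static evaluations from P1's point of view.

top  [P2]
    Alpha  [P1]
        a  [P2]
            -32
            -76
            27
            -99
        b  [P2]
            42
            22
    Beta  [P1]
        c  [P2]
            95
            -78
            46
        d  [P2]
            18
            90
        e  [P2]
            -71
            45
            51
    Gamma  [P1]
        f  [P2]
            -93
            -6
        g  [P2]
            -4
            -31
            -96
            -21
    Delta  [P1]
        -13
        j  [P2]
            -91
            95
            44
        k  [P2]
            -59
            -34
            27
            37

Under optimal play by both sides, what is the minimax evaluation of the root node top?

a (P2): min(-32, -76, 27, -99) = -99
b (P2): min(42, 22) = 22
Alpha (P1): max(-99, 22) = 22
c (P2): min(95, -78, 46) = -78
d (P2): min(18, 90) = 18
e (P2): min(-71, 45, 51) = -71
Beta (P1): max(-78, 18, -71) = 18
f (P2): min(-93, -6) = -93
g (P2): min(-4, -31, -96, -21) = -96
Gamma (P1): max(-93, -96) = -93
j (P2): min(-91, 95, 44) = -91
k (P2): min(-59, -34, 27, 37) = -59
Delta (P1): max(-13, -91, -59) = -13
top (P2): min(22, 18, -93, -13) = -93

-93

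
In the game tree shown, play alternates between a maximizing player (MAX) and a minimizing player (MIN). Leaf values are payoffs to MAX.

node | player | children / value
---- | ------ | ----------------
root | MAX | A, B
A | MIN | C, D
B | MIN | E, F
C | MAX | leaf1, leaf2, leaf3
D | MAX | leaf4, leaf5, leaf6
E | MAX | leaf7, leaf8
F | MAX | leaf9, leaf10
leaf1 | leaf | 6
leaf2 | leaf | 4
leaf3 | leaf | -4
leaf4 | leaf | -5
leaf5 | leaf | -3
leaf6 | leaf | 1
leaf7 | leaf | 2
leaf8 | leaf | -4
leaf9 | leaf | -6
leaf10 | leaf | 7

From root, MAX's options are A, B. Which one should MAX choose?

C (MAX): max(6, 4, -4) = 6
D (MAX): max(-5, -3, 1) = 1
A (MIN): min(6, 1) = 1
E (MAX): max(2, -4) = 2
F (MAX): max(-6, 7) = 7
B (MIN): min(2, 7) = 2
root (MAX): max(1, 2) = 2
MAX at root wants the highest of {A=1, B=2}, so chooses B.

B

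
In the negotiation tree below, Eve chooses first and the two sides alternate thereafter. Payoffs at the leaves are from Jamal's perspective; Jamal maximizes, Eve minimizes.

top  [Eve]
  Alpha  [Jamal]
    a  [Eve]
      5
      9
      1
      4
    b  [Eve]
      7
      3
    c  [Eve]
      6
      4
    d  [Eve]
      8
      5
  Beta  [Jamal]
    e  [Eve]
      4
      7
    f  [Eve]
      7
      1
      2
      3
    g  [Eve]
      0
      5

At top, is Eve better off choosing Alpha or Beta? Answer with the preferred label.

a (Eve): min(5, 9, 1, 4) = 1
b (Eve): min(7, 3) = 3
c (Eve): min(6, 4) = 4
d (Eve): min(8, 5) = 5
Alpha (Jamal): max(1, 3, 4, 5) = 5
e (Eve): min(4, 7) = 4
f (Eve): min(7, 1, 2, 3) = 1
g (Eve): min(0, 5) = 0
Beta (Jamal): max(4, 1, 0) = 4
Eve prefers the lower value; Alpha=5, Beta=4. Beta is better since 4 < 5.

Beta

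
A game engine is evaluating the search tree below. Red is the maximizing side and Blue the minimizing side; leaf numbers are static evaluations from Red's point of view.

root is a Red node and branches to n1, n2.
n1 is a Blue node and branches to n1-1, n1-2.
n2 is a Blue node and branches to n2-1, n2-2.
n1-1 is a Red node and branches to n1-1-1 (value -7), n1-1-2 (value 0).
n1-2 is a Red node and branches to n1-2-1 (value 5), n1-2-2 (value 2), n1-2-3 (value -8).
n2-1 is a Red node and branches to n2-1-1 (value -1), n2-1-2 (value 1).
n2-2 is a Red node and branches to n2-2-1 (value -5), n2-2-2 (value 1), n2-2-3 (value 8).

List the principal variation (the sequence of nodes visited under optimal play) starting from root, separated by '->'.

n1-1 (Red): max(-7, 0) = 0
n1-2 (Red): max(5, 2, -8) = 5
n1 (Blue): min(0, 5) = 0
n2-1 (Red): max(-1, 1) = 1
n2-2 (Red): max(-5, 1, 8) = 8
n2 (Blue): min(1, 8) = 1
root (Red): max(0, 1) = 1
At root, Red picks n2 (highest: 1).
At n2, Blue picks n2-1 (lowest: 1).
At n2-1, Red picks n2-1-2 (highest: 1).
Terminal value 1.

root -> n2 -> n2-1 -> n2-1-2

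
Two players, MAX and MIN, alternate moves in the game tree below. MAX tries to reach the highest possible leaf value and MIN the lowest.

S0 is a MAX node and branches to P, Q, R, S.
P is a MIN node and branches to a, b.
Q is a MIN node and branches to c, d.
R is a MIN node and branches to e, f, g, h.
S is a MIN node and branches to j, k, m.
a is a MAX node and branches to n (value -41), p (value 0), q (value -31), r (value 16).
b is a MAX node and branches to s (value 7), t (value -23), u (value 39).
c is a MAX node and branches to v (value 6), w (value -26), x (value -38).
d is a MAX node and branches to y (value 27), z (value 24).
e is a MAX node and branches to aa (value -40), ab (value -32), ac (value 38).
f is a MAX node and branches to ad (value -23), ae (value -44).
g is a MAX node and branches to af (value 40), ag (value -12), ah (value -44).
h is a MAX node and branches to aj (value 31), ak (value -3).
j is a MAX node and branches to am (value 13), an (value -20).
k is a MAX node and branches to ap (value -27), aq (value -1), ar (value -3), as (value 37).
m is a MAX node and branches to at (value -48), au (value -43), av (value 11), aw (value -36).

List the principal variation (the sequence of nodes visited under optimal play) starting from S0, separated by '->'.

S0 -> P -> a -> r

a (MAX): max(-41, 0, -31, 16) = 16
b (MAX): max(7, -23, 39) = 39
P (MIN): min(16, 39) = 16
c (MAX): max(6, -26, -38) = 6
d (MAX): max(27, 24) = 27
Q (MIN): min(6, 27) = 6
e (MAX): max(-40, -32, 38) = 38
f (MAX): max(-23, -44) = -23
g (MAX): max(40, -12, -44) = 40
h (MAX): max(31, -3) = 31
R (MIN): min(38, -23, 40, 31) = -23
j (MAX): max(13, -20) = 13
k (MAX): max(-27, -1, -3, 37) = 37
m (MAX): max(-48, -43, 11, -36) = 11
S (MIN): min(13, 37, 11) = 11
S0 (MAX): max(16, 6, -23, 11) = 16
At S0, MAX picks P (highest: 16).
At P, MIN picks a (lowest: 16).
At a, MAX picks r (highest: 16).
Terminal value 16.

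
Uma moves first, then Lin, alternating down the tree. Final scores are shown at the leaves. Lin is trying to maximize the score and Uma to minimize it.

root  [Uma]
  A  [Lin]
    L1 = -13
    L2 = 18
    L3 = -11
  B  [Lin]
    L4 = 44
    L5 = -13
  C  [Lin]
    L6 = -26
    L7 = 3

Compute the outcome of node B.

44

B (Lin): max(44, -13) = 44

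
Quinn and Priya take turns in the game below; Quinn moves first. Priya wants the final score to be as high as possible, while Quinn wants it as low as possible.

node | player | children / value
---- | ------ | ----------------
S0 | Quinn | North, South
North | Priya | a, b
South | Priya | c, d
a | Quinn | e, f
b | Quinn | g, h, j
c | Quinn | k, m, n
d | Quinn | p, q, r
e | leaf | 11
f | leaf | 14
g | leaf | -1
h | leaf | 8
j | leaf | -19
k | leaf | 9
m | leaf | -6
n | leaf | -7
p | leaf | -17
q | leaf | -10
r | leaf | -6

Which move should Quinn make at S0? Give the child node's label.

a (Quinn): min(11, 14) = 11
b (Quinn): min(-1, 8, -19) = -19
North (Priya): max(11, -19) = 11
c (Quinn): min(9, -6, -7) = -7
d (Quinn): min(-17, -10, -6) = -17
South (Priya): max(-7, -17) = -7
S0 (Quinn): min(11, -7) = -7
Quinn at S0 wants the lowest of {North=11, South=-7}, so chooses South.

South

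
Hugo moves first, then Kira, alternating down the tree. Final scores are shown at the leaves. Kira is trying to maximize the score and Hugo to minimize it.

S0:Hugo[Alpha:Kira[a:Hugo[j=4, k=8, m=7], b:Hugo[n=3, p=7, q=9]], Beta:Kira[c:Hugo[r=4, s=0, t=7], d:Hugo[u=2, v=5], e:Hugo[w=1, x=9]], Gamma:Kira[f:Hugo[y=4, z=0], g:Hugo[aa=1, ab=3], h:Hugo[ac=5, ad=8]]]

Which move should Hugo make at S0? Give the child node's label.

a (Hugo): min(4, 8, 7) = 4
b (Hugo): min(3, 7, 9) = 3
Alpha (Kira): max(4, 3) = 4
c (Hugo): min(4, 0, 7) = 0
d (Hugo): min(2, 5) = 2
e (Hugo): min(1, 9) = 1
Beta (Kira): max(0, 2, 1) = 2
f (Hugo): min(4, 0) = 0
g (Hugo): min(1, 3) = 1
h (Hugo): min(5, 8) = 5
Gamma (Kira): max(0, 1, 5) = 5
S0 (Hugo): min(4, 2, 5) = 2
Hugo at S0 wants the lowest of {Alpha=4, Beta=2, Gamma=5}, so chooses Beta.

Beta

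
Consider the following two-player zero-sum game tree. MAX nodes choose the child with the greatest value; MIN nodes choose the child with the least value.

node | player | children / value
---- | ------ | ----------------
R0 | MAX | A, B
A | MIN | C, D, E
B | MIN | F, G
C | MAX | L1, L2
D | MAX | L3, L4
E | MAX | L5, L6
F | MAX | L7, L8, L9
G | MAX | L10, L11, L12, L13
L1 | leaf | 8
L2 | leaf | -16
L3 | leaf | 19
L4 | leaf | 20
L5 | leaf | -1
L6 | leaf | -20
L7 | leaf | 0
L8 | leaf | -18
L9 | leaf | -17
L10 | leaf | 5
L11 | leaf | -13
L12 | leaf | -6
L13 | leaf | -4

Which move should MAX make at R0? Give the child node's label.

B

C (MAX): max(8, -16) = 8
D (MAX): max(19, 20) = 20
E (MAX): max(-1, -20) = -1
A (MIN): min(8, 20, -1) = -1
F (MAX): max(0, -18, -17) = 0
G (MAX): max(5, -13, -6, -4) = 5
B (MIN): min(0, 5) = 0
R0 (MAX): max(-1, 0) = 0
MAX at R0 wants the highest of {A=-1, B=0}, so chooses B.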